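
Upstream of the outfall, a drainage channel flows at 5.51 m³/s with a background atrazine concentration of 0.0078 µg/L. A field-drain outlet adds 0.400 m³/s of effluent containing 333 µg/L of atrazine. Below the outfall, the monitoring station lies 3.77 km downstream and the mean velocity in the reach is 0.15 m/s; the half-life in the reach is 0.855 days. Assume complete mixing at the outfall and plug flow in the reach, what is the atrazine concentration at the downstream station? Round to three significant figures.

17.8 µg/L

Conservation of mass: C = (5.510·0.007800 + 0.4000·333.0) / 5.910 = 133.2/5.910 = 22.55 µg/L.
Travel time t = 3.77·1000 / 0.15 = 25130 s = 6.981 h.
Half-life 0.855 d → k = ln 2 / 0.855 = 0.8107 d⁻¹.
First-order decay: C = 22.55·exp(−k·t) = 22.55·0.7899 = 17.81 µg/L.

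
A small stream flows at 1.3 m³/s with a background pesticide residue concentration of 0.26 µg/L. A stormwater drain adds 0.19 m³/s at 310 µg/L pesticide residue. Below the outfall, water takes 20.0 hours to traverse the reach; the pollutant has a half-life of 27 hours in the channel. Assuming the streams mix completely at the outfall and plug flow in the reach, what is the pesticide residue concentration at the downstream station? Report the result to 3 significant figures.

Mixed concentration C = ΣQC/ΣQ = (1.300·0.2600 + 0.1900·310.0) / 1.490 = 59.24/1.490 = 39.76 µg/L.
Half-life 27 h → k = ln 2 / 27 = 0.02567 h⁻¹ = 0.6161 d⁻¹.
Applying C = C₀e^(−kt): 39.76 × 0.5984 = 23.79 µg/L.

23.8 µg/L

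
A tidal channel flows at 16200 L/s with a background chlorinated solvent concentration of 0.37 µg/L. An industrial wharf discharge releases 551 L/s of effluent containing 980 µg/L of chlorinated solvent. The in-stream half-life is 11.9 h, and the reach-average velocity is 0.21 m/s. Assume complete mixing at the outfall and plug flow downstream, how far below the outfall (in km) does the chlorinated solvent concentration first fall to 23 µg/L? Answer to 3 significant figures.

4.52 km

After mixing, C = (16200·0.3700 + 551.0·980.0) / 16750 = 546000/16750 = 32.59 µg/L.
Half-life 11.9 h → k = ln 2 / 11.9 = 0.05825 h⁻¹ = 1.398 d⁻¹.
Set 32.59·exp(−k·t) = 23 → t = ln(32.59/23)/k = 21550 s = 5.985 h.
Distance = v·t = 0.21·21550 = 4525 m = 4.525 km.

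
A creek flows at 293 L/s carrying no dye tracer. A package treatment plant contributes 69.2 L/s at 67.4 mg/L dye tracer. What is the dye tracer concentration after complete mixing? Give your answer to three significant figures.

Conservation of mass: C = (293.0·0 + 69.20·67.40) / 362.2 = 4664/362.2 = 12.88 mg/L.

12.9 mg/L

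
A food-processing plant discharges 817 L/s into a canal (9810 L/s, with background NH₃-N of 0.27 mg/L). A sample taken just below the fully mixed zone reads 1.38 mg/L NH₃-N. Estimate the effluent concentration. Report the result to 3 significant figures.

14.7 mg/L

Mass balance: 9810·0.2700 + 817.0·Cₑ = 10630·1.380
→ Cₑ = (10630·1.380 − 9810·0.2700) / 817.0 = 14.71 mg/L.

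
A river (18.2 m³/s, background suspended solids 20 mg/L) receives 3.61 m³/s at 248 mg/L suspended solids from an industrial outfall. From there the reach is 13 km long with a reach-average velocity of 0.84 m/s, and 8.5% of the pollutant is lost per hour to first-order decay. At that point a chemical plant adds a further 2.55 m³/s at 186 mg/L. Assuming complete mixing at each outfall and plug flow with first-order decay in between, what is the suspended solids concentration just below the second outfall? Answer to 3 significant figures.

Mixed concentration C = ΣQC/ΣQ = (18.20·20.00 + 3.610·248.0) / 21.81 = 1259/21.81 = 57.74 mg/L; combined flow 21.81 m³/s.
Travel time t = 13·1000 / 0.84 = 15480 s = 4.299 h.
8.5%/h lost → k = −ln(1 − 0.085) = 0.08883 h⁻¹.
Applying C = C₀e^(−kt): 57.74 × 0.6826 = 39.41 mg/L.
Second outfall: C = (21.81·39.41 + 2.550·186.0)/24.36 = 54.76 mg/L.

54.8 mg/L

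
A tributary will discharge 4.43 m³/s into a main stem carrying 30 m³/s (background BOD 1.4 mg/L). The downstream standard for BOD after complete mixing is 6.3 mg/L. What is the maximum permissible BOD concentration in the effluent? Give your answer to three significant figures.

39.5 mg/L

At the limit, (Qr·Cr + Qe·Cₑ)/(Qr + Qe) = 6.3:
Cₑ = (34.43·6.3 − 30.00·1.400) / 4.430 = 39.48 mg/L.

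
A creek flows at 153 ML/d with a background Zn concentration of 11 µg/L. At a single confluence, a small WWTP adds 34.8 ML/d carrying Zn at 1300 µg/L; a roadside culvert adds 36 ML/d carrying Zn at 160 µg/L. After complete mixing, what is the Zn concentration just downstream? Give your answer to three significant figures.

After mixing, C = (153.0·11.00 + 34.80·1300 + 36.00·160.0) / 223.8 = 52680/223.8 = 235.4 µg/L.

235 µg/L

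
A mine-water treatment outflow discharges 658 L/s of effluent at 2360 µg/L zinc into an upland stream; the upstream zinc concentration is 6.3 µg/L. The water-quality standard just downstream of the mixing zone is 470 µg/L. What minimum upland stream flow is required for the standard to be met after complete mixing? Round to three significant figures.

2680 L/s

Set C_mix = 470: (Q·6.300 + 658.0·2360) / (Q + 658.0) = 470
→ Q = 658.0·(2360 − 470)/(470 − 6.300) = 2682 L/s.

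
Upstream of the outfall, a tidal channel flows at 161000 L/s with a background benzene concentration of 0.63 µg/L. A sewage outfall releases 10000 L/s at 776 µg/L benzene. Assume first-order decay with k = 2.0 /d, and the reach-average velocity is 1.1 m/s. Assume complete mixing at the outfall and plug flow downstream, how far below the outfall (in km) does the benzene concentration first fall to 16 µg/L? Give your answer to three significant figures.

50.2 km

After mixing, C = (161000·0.6300 + 10000·776.0) / 171000 = 7861000/171000 = 45.97 µg/L.
Set 45.97·exp(−k·t) = 16 → t = ln(45.97/16)/k = 45600 s = 12.67 h.
Distance = v·t = 1.1·45600 = 50160 m = 50.16 km.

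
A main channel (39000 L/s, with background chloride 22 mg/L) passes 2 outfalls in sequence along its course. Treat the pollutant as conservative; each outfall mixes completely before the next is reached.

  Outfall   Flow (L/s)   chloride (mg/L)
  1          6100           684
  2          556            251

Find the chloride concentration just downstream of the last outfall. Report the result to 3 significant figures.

113 mg/L

After outfall 1: Q = 39000 + 6100 = 45100 L/s; C = (39000·22.00 + 6100·684.0)/45100 = 111.5 mg/L.
After outfall 2: Q = 45100 + 556.0 = 45660 L/s; C = (45100·111.5 + 556.0·251.0)/45660 = 113.2 mg/L.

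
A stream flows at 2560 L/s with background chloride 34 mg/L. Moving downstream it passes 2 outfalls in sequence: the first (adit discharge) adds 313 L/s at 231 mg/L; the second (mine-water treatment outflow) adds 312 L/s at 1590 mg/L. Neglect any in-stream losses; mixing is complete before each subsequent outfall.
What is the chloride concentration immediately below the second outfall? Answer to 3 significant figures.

206 mg/L

Outfall 1: combined Q = 2873 L/s; C = (2560·34.00 + 313.0·231.0)/2873 = 55.46 mg/L.
Outfall 2: combined Q = 3185 L/s; C = (2873·55.46 + 312.0·1590)/3185 = 205.8 mg/L.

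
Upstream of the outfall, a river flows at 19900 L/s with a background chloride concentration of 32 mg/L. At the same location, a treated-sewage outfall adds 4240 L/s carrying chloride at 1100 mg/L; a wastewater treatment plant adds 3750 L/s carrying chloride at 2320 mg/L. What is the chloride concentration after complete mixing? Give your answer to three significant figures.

Conservation of mass: C = (19900·32.00 + 4240·1100 + 3750·2320) / 27890 = 14000000/27890 = 502.0 mg/L.

502 mg/L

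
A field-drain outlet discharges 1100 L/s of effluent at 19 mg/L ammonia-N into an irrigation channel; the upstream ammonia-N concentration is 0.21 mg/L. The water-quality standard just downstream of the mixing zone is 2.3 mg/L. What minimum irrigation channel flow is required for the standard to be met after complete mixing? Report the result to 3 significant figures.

Set C_mix = 2.3: (Q·0.2100 + 1100·19.00) / (Q + 1100) = 2.3
→ Q = 1100·(19.00 − 2.3)/(2.3 − 0.2100) = 8789 L/s.

8790 L/s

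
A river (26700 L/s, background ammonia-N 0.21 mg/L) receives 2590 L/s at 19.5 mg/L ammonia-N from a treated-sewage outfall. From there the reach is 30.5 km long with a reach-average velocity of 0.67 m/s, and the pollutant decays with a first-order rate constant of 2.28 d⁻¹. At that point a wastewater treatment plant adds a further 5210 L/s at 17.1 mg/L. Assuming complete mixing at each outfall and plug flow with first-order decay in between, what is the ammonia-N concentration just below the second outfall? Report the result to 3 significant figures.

3.07 mg/L

After mixing, C = (26700·0.2100 + 2590·19.50) / 29290 = 56110/29290 = 1.916 mg/L; combined flow 29290 L/s.
Travel time t = 30.5·1000 / 0.67 = 45520 s = 12.65 h.
After decay, C = 1.916 × e^(−kt) = 1.916 × 0.3008 = 0.5763 mg/L.
Second outfall: C = (29290·0.5763 + 5210·17.10)/34500 = 3.072 mg/L.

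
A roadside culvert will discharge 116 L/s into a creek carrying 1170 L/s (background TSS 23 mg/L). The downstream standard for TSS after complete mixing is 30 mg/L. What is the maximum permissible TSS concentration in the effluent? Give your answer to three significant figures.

At the limit, (Qr·Cr + Qe·Cₑ)/(Qr + Qe) = 30:
Cₑ = (1286·30 − 1170·23.00) / 116.0 = 100.6 mg/L.

101 mg/L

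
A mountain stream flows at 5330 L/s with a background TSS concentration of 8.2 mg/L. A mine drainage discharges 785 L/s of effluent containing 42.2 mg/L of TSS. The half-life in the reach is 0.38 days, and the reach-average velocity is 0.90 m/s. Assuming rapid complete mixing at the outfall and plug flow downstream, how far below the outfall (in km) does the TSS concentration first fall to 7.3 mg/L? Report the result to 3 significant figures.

Mixed concentration C = ΣQC/ΣQ = (5330·8.200 + 785.0·42.20) / 6115 = 76830/6115 = 12.56 mg/L.
Half-life 0.38 d → k = ln 2 / 0.38 = 1.824 d⁻¹.
Set 12.56·exp(−k·t) = 7.3 → t = ln(12.56/7.3)/k = 25720 s = 7.145 h.
Distance = v·t = 0.90·25720 = 23150 m = 23.15 km.

23.1 km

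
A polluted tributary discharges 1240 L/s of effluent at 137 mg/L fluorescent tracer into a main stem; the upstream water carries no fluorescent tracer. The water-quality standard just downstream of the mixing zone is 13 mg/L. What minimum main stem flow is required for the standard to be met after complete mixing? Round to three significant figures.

11800 L/s

Set C_mix = 13: (Q·0 + 1240·137.0) / (Q + 1240) = 13
→ Q = 1240·(137.0 − 13)/(13 − 0) = 11830 L/s.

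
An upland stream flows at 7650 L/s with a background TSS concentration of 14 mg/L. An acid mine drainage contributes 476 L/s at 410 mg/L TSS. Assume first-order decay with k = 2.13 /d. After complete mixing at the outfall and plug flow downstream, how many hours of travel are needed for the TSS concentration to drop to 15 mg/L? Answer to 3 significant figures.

Mixed concentration C = ΣQC/ΣQ = (7650·14.00 + 476.0·410.0) / 8126 = 302300/8126 = 37.20 mg/L.
37.20·exp(−k·t) = 15 → t = ln(37.20/15)/k = 36840 s = 10.23 h.

10.2 h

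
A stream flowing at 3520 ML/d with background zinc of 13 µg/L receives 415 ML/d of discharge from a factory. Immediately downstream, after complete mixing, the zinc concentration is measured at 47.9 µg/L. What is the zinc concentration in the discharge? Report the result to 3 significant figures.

344 µg/L

Mass balance: 3520·13.00 + 415.0·Cₑ = 3935·47.90
→ Cₑ = (3935·47.90 − 3520·13.00) / 415.0 = 343.9 µg/L.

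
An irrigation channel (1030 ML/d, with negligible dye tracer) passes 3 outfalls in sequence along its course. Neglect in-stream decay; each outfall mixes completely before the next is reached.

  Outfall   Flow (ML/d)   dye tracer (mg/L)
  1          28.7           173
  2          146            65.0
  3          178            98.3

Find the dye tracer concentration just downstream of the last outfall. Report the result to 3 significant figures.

23.1 mg/L

Below outfall 1: Q → 1059 ML/d, C = (1030·0 + 28.70·173.0)/1059 = 4.690 mg/L.
Below outfall 2: Q → 1205 ML/d, C = (1059·4.690 + 146.0·65.00)/1205 = 12.00 mg/L.
Below outfall 3: Q → 1383 ML/d, C = (1205·12.00 + 178.0·98.30)/1383 = 23.11 mg/L.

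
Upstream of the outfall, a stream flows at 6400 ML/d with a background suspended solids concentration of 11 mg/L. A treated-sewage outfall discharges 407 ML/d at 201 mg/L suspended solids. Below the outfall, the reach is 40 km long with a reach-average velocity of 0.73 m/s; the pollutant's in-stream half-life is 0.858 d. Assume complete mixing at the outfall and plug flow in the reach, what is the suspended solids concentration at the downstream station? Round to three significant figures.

13.4 mg/L

Mass balance: C = (6400·11.00 + 407.0·201.0) / 6807 = 152200/6807 = 22.36 mg/L.
Travel time t = 40·1000 / 0.73 = 54790 s = 15.22 h.
Half-life 0.858 d → k = ln 2 / 0.858 = 0.8079 d⁻¹.
Applying C = C₀e^(−kt): 22.36 × 0.5991 = 13.40 mg/L.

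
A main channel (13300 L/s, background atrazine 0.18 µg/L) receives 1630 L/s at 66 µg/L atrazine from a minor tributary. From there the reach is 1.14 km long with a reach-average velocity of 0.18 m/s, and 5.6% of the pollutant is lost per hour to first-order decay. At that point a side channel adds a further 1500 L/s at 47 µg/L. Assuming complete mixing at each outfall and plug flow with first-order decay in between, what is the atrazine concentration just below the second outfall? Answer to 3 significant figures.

Mixed concentration C = ΣQC/ΣQ = (13300·0.1800 + 1630·66.00) / 14930 = 110000/14930 = 7.366 µg/L; combined flow 14930 L/s.
Travel time t = 1.14·1000 / 0.18 = 6333 s = 1.759 h.
5.6%/h lost → k = −ln(1 − 0.056) = 0.05763 h⁻¹.
Applying C = C₀e^(−kt): 7.366 × 0.9036 = 6.656 µg/L.
Second outfall: C = (14930·6.656 + 1500·47.00)/16430 = 10.34 µg/L.

10.3 µg/L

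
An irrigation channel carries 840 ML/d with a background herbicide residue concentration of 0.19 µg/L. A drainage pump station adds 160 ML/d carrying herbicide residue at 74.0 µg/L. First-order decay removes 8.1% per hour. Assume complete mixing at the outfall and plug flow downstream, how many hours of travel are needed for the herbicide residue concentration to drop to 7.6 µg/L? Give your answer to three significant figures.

Flow-weighted average: C = (840.0·0.1900 + 160.0·74.00) / 1000 = 12000/1000 = 12.00 µg/L.
8.1%/h lost → k = −ln(1 − 0.081) = 0.08447 h⁻¹.
12.00·exp(−k·t) = 7.6 → t = ln(12.00/7.6)/k = 19470 s = 5.407 h.

5.41 h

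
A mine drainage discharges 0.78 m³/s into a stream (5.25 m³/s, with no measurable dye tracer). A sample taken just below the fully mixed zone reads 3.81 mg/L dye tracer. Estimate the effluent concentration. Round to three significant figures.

Mass balance: 5.250·0 + 0.7800·Cₑ = 6.030·3.810
→ Cₑ = (6.030·3.810 − 5.250·0) / 0.7800 = 29.45 mg/L.

29.5 mg/L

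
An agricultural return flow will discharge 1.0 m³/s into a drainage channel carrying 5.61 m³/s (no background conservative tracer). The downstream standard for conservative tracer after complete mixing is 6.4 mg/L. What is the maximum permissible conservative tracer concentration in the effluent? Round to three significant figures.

42.3 mg/L

At the limit, (Qr·Cr + Qe·Cₑ)/(Qr + Qe) = 6.4:
Cₑ = (6.610·6.4 − 5.610·0) / 1.000 = 42.30 mg/L.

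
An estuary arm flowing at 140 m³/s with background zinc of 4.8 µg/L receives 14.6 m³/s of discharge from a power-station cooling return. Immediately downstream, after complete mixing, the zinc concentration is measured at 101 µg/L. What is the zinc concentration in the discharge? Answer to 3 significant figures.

1020 µg/L

Mass balance: 140.0·4.800 + 14.60·Cₑ = 154.6·101.0
→ Cₑ = (154.6·101.0 − 140.0·4.800) / 14.60 = 1023 µg/L.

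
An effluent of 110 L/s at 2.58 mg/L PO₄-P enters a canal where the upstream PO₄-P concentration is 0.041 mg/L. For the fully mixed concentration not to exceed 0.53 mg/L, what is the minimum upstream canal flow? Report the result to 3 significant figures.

461 L/s

Set C_mix = 0.53: (Q·0.04100 + 110.0·2.580) / (Q + 110.0) = 0.53
→ Q = 110.0·(2.580 − 0.53)/(0.53 − 0.04100) = 461.1 L/s.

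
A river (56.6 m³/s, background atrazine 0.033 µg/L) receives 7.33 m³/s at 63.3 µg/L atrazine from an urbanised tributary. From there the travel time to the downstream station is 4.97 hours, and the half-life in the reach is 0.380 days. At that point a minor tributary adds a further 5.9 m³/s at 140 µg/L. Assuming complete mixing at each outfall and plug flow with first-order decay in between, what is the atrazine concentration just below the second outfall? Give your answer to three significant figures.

16.4 µg/L

After mixing, C = (56.60·0.03300 + 7.330·63.30) / 63.93 = 465.9/63.93 = 7.287 µg/L; combined flow 63.93 m³/s.
Half-life 0.380 d → k = ln 2 / 0.380 = 1.824 d⁻¹.
First-order decay: C = 7.287·exp(−k·t) = 7.287·0.6854 = 4.995 µg/L.
Second outfall: C = (63.93·4.995 + 5.900·140.0)/69.83 = 16.40 µg/L.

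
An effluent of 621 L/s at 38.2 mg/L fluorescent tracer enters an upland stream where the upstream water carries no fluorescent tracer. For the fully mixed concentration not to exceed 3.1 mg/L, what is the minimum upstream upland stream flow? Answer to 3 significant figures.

7030 L/s

Set C_mix = 3.1: (Q·0 + 621.0·38.20) / (Q + 621.0) = 3.1
→ Q = 621.0·(38.20 − 3.1)/(3.1 − 0) = 7031 L/s.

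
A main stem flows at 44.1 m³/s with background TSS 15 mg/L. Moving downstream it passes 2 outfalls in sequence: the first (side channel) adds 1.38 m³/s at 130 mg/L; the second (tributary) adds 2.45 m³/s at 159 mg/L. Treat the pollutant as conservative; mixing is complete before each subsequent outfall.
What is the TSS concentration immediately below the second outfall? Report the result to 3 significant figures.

25.7 mg/L

Outfall 1: combined Q = 45.48 m³/s; C = (44.10·15.00 + 1.380·130.0)/45.48 = 18.49 mg/L.
Outfall 2: combined Q = 47.93 m³/s; C = (45.48·18.49 + 2.450·159.0)/47.93 = 25.67 mg/L.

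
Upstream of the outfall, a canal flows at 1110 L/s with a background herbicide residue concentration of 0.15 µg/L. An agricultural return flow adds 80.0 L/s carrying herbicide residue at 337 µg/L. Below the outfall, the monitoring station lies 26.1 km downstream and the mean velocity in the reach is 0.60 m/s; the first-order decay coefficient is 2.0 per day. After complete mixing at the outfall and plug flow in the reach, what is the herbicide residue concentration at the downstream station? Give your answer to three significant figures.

8.33 µg/L

Mass balance: C = (1110·0.1500 + 80.00·337.0) / 1190 = 27130/1190 = 22.80 µg/L.
Travel time t = 26.1·1000 / 0.60 = 43500 s = 12.08 h.
Applying C = C₀e^(−kt): 22.80 × 0.3653 = 8.328 µg/L.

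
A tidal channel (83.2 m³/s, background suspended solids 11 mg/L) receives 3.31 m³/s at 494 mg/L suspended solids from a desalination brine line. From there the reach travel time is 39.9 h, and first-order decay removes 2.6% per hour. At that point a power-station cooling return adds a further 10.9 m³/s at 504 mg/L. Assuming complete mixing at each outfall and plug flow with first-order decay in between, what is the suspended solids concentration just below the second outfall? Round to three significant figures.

Mixed concentration C = ΣQC/ΣQ = (83.20·11.00 + 3.310·494.0) / 86.51 = 2550/86.51 = 29.48 mg/L; combined flow 86.51 m³/s.
2.6%/h lost → k = −ln(1 − 0.026) = 0.02634 h⁻¹.
After decay, C = 29.48 × e^(−kt) = 29.48 × 0.3495 = 10.30 mg/L.
At the second outfall, C = (86.51·10.30 + 10.90·504.0) / (86.51 + 10.90) = 65.55 mg/L.

65.5 mg/L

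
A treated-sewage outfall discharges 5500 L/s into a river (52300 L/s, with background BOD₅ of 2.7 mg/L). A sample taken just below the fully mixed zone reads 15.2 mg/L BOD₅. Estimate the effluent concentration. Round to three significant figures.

Mass balance: 52300·2.700 + 5500·Cₑ = 57800·15.20
→ Cₑ = (57800·15.20 − 52300·2.700) / 5500 = 134.1 mg/L.

134 mg/L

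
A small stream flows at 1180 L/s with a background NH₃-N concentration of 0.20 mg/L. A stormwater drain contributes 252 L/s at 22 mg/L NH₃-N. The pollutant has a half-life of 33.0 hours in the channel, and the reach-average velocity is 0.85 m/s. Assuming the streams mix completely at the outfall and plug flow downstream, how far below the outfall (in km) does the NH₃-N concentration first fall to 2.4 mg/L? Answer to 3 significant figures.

75.7 km

Flow-weighted average: C = (1180·0.2000 + 252.0·22.00) / 1432 = 5780/1432 = 4.036 mg/L.
Half-life 33.0 h → k = ln 2 / 33.0 = 0.02100 h⁻¹ = 0.5041 d⁻¹.
Set 4.036·exp(−k·t) = 2.4 → t = ln(4.036/2.4)/k = 89100 s = 24.75 h.
Distance = v·t = 0.85·89100 = 75740 m = 75.74 km.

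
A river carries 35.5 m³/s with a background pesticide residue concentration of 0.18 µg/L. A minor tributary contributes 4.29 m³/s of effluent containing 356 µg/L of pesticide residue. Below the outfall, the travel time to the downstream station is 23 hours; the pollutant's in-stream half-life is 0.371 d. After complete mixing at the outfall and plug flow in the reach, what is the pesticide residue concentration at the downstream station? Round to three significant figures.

6.43 µg/L

After mixing, C = (35.50·0.1800 + 4.290·356.0) / 39.79 = 1534/39.79 = 38.54 µg/L.
Half-life 0.371 d → k = ln 2 / 0.371 = 1.868 d⁻¹.
Decay over the reach: 38.54·exp(−kt) = 38.54·0.1669 = 6.432 µg/L.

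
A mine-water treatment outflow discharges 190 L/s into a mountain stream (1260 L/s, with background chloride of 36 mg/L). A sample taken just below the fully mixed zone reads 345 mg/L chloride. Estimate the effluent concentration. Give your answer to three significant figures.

Mass balance: 1260·36.00 + 190.0·Cₑ = 1450·345.0
→ Cₑ = (1450·345.0 − 1260·36.00) / 190.0 = 2394 mg/L.

2390 mg/L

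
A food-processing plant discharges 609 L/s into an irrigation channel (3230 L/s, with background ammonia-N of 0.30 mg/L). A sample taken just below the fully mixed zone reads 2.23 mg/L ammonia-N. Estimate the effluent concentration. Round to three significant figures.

Mass balance: 3230·0.3000 + 609.0·Cₑ = 3839·2.230
→ Cₑ = (3839·2.230 − 3230·0.3000) / 609.0 = 12.47 mg/L.

12.5 mg/L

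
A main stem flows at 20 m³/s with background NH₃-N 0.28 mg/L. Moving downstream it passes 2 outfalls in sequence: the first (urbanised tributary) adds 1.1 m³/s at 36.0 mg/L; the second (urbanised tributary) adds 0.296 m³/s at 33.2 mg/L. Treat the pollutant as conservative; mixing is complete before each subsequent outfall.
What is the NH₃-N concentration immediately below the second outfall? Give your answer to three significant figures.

After outfall 1: Q = 20.00 + 1.100 = 21.10 m³/s; C = (20.00·0.2800 + 1.100·36.00)/21.10 = 2.142 mg/L.
After outfall 2: Q = 21.10 + 0.2960 = 21.40 m³/s; C = (21.10·2.142 + 0.2960·33.20)/21.40 = 2.572 mg/L.

2.57 mg/L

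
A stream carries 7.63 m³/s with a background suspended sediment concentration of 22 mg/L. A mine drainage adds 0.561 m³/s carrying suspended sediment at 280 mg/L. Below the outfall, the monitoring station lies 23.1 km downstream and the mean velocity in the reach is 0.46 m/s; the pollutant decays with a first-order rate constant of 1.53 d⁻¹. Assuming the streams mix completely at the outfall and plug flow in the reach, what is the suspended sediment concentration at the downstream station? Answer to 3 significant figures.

16.3 mg/L

Flow-weighted average: C = (7.630·22.00 + 0.5610·280.0) / 8.191 = 324.9/8.191 = 39.67 mg/L.
Travel time t = 23.1·1000 / 0.46 = 50220 s = 13.95 h.
Decay over the reach: 39.67·exp(−kt) = 39.67·0.4110 = 16.30 mg/L.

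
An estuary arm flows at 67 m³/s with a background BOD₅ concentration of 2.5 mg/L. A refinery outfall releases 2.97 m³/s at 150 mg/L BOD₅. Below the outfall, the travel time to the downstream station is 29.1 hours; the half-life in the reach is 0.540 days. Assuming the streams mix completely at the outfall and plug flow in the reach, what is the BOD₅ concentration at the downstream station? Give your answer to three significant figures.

1.85 mg/L

Flow-weighted average: C = (67.00·2.500 + 2.970·150.0) / 69.97 = 613.0/69.97 = 8.761 mg/L.
Half-life 0.540 d → k = ln 2 / 0.540 = 1.284 d⁻¹.
After decay, C = 8.761 × e^(−kt) = 8.761 × 0.2109 = 1.848 mg/L.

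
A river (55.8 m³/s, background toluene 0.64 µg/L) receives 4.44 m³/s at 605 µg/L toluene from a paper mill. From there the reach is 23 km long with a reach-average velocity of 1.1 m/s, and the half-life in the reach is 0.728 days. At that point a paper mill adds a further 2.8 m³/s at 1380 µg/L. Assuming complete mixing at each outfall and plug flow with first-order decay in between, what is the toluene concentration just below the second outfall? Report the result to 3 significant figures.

95.6 µg/L

Mixed concentration C = ΣQC/ΣQ = (55.80·0.6400 + 4.440·605.0) / 60.24 = 2722/60.24 = 45.18 µg/L; combined flow 60.24 m³/s.
Travel time t = 23·1000 / 1.1 = 20910 s = 5.808 h.
Half-life 0.728 d → k = ln 2 / 0.728 = 0.9521 d⁻¹.
Decay over the reach: 45.18·exp(−kt) = 45.18·0.7942 = 35.89 µg/L.
At the second outfall, C = (60.24·35.89 + 2.800·1380) / (60.24 + 2.800) = 95.59 µg/L.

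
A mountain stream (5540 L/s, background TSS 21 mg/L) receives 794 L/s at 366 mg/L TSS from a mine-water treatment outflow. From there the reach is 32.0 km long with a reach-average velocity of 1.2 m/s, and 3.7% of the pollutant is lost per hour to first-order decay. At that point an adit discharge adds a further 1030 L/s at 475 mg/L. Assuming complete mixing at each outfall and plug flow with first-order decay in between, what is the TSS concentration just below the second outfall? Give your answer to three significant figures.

108 mg/L

Mass balance: C = (5540·21.00 + 794.0·366.0) / 6334 = 406900/6334 = 64.25 mg/L; combined flow 6334 L/s.
Travel time t = 32.0·1000 / 1.2 = 26670 s = 7.407 h.
3.7%/h lost → k = −ln(1 − 0.037) = 0.03770 h⁻¹.
Applying C = C₀e^(−kt): 64.25 × 0.7563 = 48.59 mg/L.
At the second outfall, C = (6334·48.59 + 1030·475.0) / (6334 + 1030) = 108.2 mg/L.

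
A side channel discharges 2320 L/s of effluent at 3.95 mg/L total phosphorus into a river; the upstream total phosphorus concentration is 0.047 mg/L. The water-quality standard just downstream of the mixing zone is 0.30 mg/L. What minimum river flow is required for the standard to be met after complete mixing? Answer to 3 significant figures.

Set C_mix = 0.30: (Q·0.04700 + 2320·3.950) / (Q + 2320) = 0.30
→ Q = 2320·(3.950 − 0.30)/(0.30 − 0.04700) = 33470 L/s.

33500 L/s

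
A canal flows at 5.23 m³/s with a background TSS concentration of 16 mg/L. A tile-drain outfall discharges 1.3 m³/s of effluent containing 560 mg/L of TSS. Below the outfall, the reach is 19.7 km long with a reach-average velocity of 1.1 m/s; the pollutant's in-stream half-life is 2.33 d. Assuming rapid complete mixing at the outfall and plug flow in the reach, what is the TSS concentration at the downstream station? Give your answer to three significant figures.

Conservation of mass: C = (5.230·16.00 + 1.300·560.0) / 6.530 = 811.7/6.530 = 124.3 mg/L.
Travel time t = 19.7·1000 / 1.1 = 17910 s = 4.975 h.
Half-life 2.33 d → k = ln 2 / 2.33 = 0.2975 d⁻¹.
After decay, C = 124.3 × e^(−kt) = 124.3 × 0.9402 = 116.9 mg/L.

117 mg/L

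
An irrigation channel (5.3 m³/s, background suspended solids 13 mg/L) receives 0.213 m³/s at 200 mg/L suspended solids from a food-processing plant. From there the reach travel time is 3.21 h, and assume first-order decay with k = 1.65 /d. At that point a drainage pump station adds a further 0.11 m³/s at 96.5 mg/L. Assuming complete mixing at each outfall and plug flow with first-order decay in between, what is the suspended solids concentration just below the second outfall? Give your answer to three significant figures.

After mixing, C = (5.300·13.00 + 0.2130·200.0) / 5.513 = 111.5/5.513 = 20.22 mg/L; combined flow 5.513 m³/s.
Applying C = C₀e^(−kt): 20.22 × 0.8020 = 16.22 mg/L.
Second outfall: C = (5.513·16.22 + 0.1100·96.50)/5.623 = 17.79 mg/L.

17.8 mg/L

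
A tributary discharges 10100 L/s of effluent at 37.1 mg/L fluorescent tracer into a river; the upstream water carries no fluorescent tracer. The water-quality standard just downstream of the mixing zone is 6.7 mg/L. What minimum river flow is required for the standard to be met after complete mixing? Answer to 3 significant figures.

45800 L/s

Set C_mix = 6.7: (Q·0 + 10100·37.10) / (Q + 10100) = 6.7
→ Q = 10100·(37.10 − 6.7)/(6.7 − 0) = 45830 L/s.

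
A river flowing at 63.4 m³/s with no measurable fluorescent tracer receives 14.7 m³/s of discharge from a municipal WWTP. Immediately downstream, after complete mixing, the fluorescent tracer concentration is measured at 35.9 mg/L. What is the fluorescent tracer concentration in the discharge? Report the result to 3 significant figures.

191 mg/L

Mass balance: 63.40·0 + 14.70·Cₑ = 78.10·35.90
→ Cₑ = (78.10·35.90 − 63.40·0) / 14.70 = 190.7 mg/L.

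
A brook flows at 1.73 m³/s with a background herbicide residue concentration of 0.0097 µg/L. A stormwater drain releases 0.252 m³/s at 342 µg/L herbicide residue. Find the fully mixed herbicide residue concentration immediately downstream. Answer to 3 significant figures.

43.5 µg/L

Mass balance: C = (1.730·0.009700 + 0.2520·342.0) / 1.982 = 86.20/1.982 = 43.49 µg/L.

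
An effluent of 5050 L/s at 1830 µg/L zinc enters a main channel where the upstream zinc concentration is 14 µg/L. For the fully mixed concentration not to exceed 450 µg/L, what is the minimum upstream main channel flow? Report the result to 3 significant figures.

16000 L/s

Set C_mix = 450: (Q·14.00 + 5050·1830) / (Q + 5050) = 450
→ Q = 5050·(1830 − 450)/(450 − 14.00) = 15980 L/s.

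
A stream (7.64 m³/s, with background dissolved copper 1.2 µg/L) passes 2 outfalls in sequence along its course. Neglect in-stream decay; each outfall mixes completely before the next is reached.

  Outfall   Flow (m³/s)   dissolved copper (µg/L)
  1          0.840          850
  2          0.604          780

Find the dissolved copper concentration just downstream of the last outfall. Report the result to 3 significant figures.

131 µg/L

After outfall 1: Q = 7.640 + 0.8400 = 8.480 m³/s; C = (7.640·1.200 + 0.8400·850.0)/8.480 = 85.28 µg/L.
After outfall 2: Q = 8.480 + 0.6040 = 9.084 m³/s; C = (8.480·85.28 + 0.6040·780.0)/9.084 = 131.5 µg/L.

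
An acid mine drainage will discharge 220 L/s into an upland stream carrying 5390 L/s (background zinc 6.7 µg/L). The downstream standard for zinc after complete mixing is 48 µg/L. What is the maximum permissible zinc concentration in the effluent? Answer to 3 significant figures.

1060 µg/L

At the limit, (Qr·Cr + Qe·Cₑ)/(Qr + Qe) = 48:
Cₑ = (5610·48 − 5390·6.700) / 220.0 = 1060 µg/L.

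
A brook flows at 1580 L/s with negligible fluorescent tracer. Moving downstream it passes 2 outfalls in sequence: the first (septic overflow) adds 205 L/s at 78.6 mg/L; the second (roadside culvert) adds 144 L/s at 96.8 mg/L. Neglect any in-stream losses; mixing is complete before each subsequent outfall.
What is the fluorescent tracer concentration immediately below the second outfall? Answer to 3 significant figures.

15.6 mg/L

Below outfall 1: Q → 1785 L/s, C = (1580·0 + 205.0·78.60)/1785 = 9.027 mg/L.
Below outfall 2: Q → 1929 L/s, C = (1785·9.027 + 144.0·96.80)/1929 = 15.58 mg/L.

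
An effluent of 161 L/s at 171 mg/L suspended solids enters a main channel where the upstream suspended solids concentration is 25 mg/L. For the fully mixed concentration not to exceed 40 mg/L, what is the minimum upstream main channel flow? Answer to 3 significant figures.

Set C_mix = 40: (Q·25.00 + 161.0·171.0) / (Q + 161.0) = 40
→ Q = 161.0·(171.0 − 40)/(40 − 25.00) = 1406 L/s.

1410 L/s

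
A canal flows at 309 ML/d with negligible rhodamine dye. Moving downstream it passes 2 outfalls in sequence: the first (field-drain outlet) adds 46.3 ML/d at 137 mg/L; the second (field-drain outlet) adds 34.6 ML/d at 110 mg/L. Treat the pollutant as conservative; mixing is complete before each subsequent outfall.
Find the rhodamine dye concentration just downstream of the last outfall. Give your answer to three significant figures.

Below outfall 1: Q → 355.3 ML/d, C = (309.0·0 + 46.30·137.0)/355.3 = 17.85 mg/L.
Below outfall 2: Q → 389.9 ML/d, C = (355.3·17.85 + 34.60·110.0)/389.9 = 26.03 mg/L.

26.0 mg/L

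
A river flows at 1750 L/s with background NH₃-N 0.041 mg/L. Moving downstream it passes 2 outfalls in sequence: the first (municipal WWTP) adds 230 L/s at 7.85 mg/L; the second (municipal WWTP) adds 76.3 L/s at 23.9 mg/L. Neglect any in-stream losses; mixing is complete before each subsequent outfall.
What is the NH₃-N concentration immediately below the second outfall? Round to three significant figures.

1.80 mg/L

After outfall 1: Q = 1750 + 230.0 = 1980 L/s; C = (1750·0.04100 + 230.0·7.850)/1980 = 0.9481 mg/L.
After outfall 2: Q = 1980 + 76.30 = 2056 L/s; C = (1980·0.9481 + 76.30·23.90)/2056 = 1.800 mg/L.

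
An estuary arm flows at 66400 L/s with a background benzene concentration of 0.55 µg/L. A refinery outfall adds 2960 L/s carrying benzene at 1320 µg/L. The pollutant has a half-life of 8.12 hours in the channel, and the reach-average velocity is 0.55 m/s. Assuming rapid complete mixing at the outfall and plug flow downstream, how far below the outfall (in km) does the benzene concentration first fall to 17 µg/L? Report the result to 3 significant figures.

Flow-weighted average: C = (66400·0.5500 + 2960·1320) / 69360 = 3944000/69360 = 56.86 µg/L.
Half-life 8.12 h → k = ln 2 / 8.12 = 0.08536 h⁻¹ = 2.049 d⁻¹.
Set 56.86·exp(−k·t) = 17 → t = ln(56.86/17)/k = 50920 s = 14.14 h.
Distance = v·t = 0.55·50920 = 28000 m = 28.00 km.

28.0 km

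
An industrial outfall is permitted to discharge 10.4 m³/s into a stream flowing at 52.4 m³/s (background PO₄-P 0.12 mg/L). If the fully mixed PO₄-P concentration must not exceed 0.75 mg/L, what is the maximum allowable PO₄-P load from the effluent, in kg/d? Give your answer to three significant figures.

Mass balance at the limit: 52.40·0.1200 + 10.40·Cₑ = 62.80·0.75 → Cₑ = 3.924 mg/L.
Load = 10.40 m³/s × 3.924 g/m³ × 86 400 s/d = 3526 kg/d.

3530 kg/d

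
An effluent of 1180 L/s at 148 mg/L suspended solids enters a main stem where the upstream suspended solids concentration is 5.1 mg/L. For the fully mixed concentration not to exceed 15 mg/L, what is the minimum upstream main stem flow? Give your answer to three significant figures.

15900 L/s

Set C_mix = 15: (Q·5.100 + 1180·148.0) / (Q + 1180) = 15
→ Q = 1180·(148.0 − 15)/(15 − 5.100) = 15850 L/s.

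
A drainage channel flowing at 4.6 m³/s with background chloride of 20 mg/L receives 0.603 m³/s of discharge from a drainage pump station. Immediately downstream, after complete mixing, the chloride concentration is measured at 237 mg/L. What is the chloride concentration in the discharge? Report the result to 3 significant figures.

Mass balance: 4.600·20.00 + 0.6030·Cₑ = 5.203·237.0
→ Cₑ = (5.203·237.0 − 4.600·20.00) / 0.6030 = 1892 mg/L.

1890 mg/L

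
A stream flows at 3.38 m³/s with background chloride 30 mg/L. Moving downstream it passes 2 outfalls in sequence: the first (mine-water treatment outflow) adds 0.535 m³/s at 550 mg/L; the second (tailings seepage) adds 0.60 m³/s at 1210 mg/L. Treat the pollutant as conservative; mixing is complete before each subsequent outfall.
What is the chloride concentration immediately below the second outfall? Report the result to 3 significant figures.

248 mg/L

Below outfall 1: Q → 3.915 m³/s, C = (3.380·30.00 + 0.5350·550.0)/3.915 = 101.1 mg/L.
Below outfall 2: Q → 4.515 m³/s, C = (3.915·101.1 + 0.6000·1210)/4.515 = 248.4 mg/L.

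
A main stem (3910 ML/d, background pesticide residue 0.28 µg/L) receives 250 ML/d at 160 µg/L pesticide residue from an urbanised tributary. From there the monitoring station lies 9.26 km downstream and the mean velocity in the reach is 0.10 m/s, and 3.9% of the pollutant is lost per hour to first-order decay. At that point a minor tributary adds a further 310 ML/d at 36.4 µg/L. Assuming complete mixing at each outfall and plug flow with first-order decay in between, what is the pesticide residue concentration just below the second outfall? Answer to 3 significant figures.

5.83 µg/L

Mixed concentration C = ΣQC/ΣQ = (3910·0.2800 + 250.0·160.0) / 4160 = 41090/4160 = 9.879 µg/L; combined flow 4160 ML/d.
Travel time t = 9.26·1000 / 0.10 = 92600 s = 25.72 h.
3.9%/h lost → k = −ln(1 − 0.039) = 0.03978 h⁻¹.
Applying C = C₀e^(−kt): 9.879 × 0.3594 = 3.551 µg/L.
At the second outfall, C = (4160·3.551 + 310.0·36.40) / (4160 + 310.0) = 5.829 µg/L.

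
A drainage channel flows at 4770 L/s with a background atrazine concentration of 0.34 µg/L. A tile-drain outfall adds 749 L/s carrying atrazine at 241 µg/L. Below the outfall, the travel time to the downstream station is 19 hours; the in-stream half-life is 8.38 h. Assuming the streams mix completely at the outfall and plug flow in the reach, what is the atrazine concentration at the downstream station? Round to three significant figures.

6.85 µg/L

Flow-weighted average: C = (4770·0.3400 + 749.0·241.0) / 5519 = 182100/5519 = 33.00 µg/L.
Half-life 8.38 h → k = ln 2 / 8.38 = 0.08271 h⁻¹ = 1.985 d⁻¹.
Decay over the reach: 33.00·exp(−kt) = 33.00·0.2077 = 6.855 µg/L.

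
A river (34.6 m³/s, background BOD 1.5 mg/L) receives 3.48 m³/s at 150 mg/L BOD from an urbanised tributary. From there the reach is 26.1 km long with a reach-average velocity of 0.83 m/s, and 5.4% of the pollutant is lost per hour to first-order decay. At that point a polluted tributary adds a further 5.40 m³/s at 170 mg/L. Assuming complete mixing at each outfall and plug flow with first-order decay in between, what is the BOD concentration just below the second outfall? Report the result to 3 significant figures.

29.2 mg/L

Flow-weighted average: C = (34.60·1.500 + 3.480·150.0) / 38.08 = 573.9/38.08 = 15.07 mg/L; combined flow 38.08 m³/s.
Travel time t = 26.1·1000 / 0.83 = 31450 s = 8.735 h.
5.4%/h lost → k = −ln(1 − 0.054) = 0.05551 h⁻¹.
Applying C = C₀e^(−kt): 15.07 × 0.6158 = 9.280 mg/L.
Second outfall: C = (38.08·9.280 + 5.400·170.0)/43.48 = 29.24 mg/L.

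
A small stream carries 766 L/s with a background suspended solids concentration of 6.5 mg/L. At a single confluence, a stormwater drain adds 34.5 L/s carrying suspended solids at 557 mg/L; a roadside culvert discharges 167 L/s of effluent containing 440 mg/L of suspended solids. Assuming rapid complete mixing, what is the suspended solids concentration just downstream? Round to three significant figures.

101 mg/L

Mixed concentration C = ΣQC/ΣQ = (766.0·6.500 + 34.50·557.0 + 167.0·440.0) / 967.5 = 97680/967.5 = 101.0 mg/L.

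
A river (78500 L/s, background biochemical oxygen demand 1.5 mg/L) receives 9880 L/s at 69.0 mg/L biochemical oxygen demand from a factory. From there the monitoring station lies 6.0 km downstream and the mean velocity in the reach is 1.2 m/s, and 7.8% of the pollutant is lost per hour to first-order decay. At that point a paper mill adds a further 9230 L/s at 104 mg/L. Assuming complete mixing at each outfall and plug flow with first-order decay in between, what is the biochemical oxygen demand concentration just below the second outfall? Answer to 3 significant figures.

17.2 mg/L

Flow-weighted average: C = (78500·1.500 + 9880·69.00) / 88380 = 799500/88380 = 9.046 mg/L; combined flow 88380 L/s.
Travel time t = 6.0·1000 / 1.2 = 5000 s = 1.389 h.
7.8%/h lost → k = −ln(1 − 0.078) = 0.08121 h⁻¹.
Decay over the reach: 9.046·exp(−kt) = 9.046·0.8933 = 8.081 mg/L.
At the second outfall, C = (88380·8.081 + 9230·104.0) / (88380 + 9230) = 17.15 mg/L.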